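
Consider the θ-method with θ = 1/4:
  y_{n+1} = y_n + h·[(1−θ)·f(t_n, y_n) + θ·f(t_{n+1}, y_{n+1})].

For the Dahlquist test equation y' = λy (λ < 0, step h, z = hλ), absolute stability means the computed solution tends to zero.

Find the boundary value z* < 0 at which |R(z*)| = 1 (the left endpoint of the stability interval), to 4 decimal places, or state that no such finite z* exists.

z* = -4.0000.

Set f=λy, z=hλ:
  y_{n+1} = y_n + z·[3/4·y_n + 1/4·y_{n+1}] ⇒ (1 − 1/4z)y_{n+1} = (1 + 3/4z)y_n
  R(z) = (1 + 3/4z)/(1 − 1/4z).

Need |R(x)|<1, x<0.
x=-0.61: |R|=0.4707
R=−1: 1+3/4x = −1+1/4x ⇒ -1/2x=2 ⇒ x=2/(-1/2)=-4.0000
Confirm numerically:
  x=-3.886: |R|=0.97109 <1
  x=-3.641: |R|=0.90603 <1
  x=-2.963: |R|=0.70214 <1
  x=-1.623: |R|=0.15454 <1
  x=-4.421: |R|=1.09999 >1
  x=-4.332: |R|=1.07969 >1
  x=-4.317: |R|=1.07623 >1
Interval (-4.0000, 0).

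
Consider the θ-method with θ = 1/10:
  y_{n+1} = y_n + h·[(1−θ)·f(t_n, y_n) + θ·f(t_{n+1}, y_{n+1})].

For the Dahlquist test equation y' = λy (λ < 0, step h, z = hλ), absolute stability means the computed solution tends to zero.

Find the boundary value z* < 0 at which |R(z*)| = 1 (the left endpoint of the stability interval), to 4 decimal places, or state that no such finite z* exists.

Test eqn y'=λy, z=hλ:
  y_{n+1} = y_n + z·[9/10·y_n + 1/10·y_{n+1}] ⇒ (1 − 1/10z)y_{n+1} = (1 + 9/10z)y_n
  Hence R(z) = (1 + 9/10z)/(1 − 1/10z).

Need |R(x)|<1, x<0.
x=-0.4: |R|=0.6154
R=−1: 1+9/10x = −1+1/10x ⇒ -4/5x=2 ⇒ x=2/(-4/5)=-2.5000
Confirm numerically:
  x=-1.968: |R|=0.64439 <1
  x=-1.819: |R|=0.53905 <1
  x=-1.677: |R|=0.43616 <1
  x=-1.557: |R|=0.34724 <1
  x=-3.098: |R|=1.36525 >1
  x=-2.544: |R|=1.02806 >1
  x=-2.527: |R|=1.01724 >1
Stable set (-2.5000, 0).

left endpoint -2.5000.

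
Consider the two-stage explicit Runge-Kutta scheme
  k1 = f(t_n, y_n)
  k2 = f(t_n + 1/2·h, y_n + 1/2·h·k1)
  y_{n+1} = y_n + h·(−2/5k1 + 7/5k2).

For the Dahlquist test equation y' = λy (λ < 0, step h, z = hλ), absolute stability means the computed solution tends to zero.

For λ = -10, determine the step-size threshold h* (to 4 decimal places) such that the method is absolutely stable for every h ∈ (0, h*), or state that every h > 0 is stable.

With y'=λy (z=hλ):
  k1=λy_n ⇒ h·k1=z·y_n;  k2=λ(1+1/2z)y_n ⇒ h·k2=z(1+1/2z)y_n
  y_{n+1}/y_n = 1 − 2/5z + 7/5z(1+1/2z) = 1 + z + 7/10z²
  so R(z) = 1 + z + 7/10z².

Boundary: |R(x)|=1, x<0.
x=-0.88: |R|=0.6621
R=1: x+7/10x²=0 ⇒ x=−10/7=-1.4286; min R=1−1/(4·7/10)=0.6429>−1
Confirm numerically:
  x=-1.221: |R|=0.82259 <1
  x=-1.220: |R|=0.82188 <1
  x=-1.017: |R|=0.70700 <1
  x=-1.750: |R|=1.39375 >1
  x=-1.681: |R|=1.29703 >1
  x=-1.452: |R|=1.02381 >1
Stable set (-1.4286, 0).

(-1.4286,0); λ=-10 ⇒ h* = (10/7)/10 = 0.1429.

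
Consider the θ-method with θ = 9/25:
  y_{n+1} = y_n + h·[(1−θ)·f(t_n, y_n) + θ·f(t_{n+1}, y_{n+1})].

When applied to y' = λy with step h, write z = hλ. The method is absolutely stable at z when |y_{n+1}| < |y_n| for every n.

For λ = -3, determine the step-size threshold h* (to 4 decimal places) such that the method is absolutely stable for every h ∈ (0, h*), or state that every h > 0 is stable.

(-7.1429,0); λ=-3 ⇒ h* = (50/7)/3 = 2.3810.

Test eqn y'=λy, z=hλ:
  y_{n+1} = y_n + z·[16/25·y_n + 9/25·y_{n+1}] ⇒ (1 − 9/25z)y_{n+1} = (1 + 16/25z)y_n
  so R(z) = (1 + 16/25z)/(1 − 9/25z).

Boundary: |R(x)|=1, x<0.
x=-1.62: |R|=0.0232
R=−1: 1+16/25x = −1+9/25x ⇒ -7/25x=2 ⇒ x=2/(-7/25)=-7.1429
Confirm numerically:
  x=-7.008: |R|=0.98928 <1
  x=-6.306: |R|=0.92835 <1
  x=-4.197: |R|=0.67150 <1
  x=-7.400: |R|=1.01965 >1
  x=-7.374: |R|=1.01771 >1
  x=-7.309: |R|=1.01281 >1
So |R|<1 on (-7.1429, 0).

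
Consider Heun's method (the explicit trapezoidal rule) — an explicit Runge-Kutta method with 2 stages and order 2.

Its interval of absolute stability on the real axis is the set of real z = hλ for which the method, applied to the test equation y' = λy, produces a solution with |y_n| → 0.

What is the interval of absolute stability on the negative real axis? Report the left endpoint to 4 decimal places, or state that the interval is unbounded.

z∈(-2.0000,0).

On y'=λy, z=hλ:
  order 2, 2-stage ⇒ R(z)=1+z+z^2/2
  (e.g. R(-0.5)=0.62500, |R|=0.62500)

Need |R(x)|<1, x<0.
x=-0.5: |R|=0.6250
|R(-1.6)|=0.6800 |R(-1.29)|=0.5421 |R(-1.12)|=0.5072
Bisect:
  x_lo=-2.6715 |R|=1.8970  x_hi=-0.0930 |R|=0.9114
  mid=-1.38224 |R|=0.57305 →hi
  mid=-2.02689 |R|=1.02725 →lo
  mid=-1.70457 |R|=0.74821 →hi
  mid=-1.86573 |R|=0.87474 →hi
  mid=-1.94631 |R|=0.94775 →hi
  mid=-1.98660 |R|=0.98669 →hi
  mid=-2.00674 |R|=1.00677 →lo
  mid=-1.99667 |R|=0.99668 →hi
  mid=-2.00171 |R|=1.00171 →lo
  mid=-1.99919 |R|=0.99919 →hi
  ...
  [-2.00013,-1.99998] ⇒ x*=-2.0000
Stable set (-2.0000, 0).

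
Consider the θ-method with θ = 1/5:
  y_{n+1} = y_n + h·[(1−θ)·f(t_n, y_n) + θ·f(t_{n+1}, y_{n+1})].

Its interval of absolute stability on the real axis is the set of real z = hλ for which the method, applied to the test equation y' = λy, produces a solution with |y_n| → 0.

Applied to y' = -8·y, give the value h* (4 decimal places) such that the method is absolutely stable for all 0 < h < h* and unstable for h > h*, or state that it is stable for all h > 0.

(-3.3333,0); λ=-8 ⇒ h* = (10/3)/8 = 0.4167.

With y'=λy (z=hλ):
  y_{n+1} = y_n + z·[4/5·y_n + 1/5·y_{n+1}] ⇒ (1 − 1/5z)y_{n+1} = (1 + 4/5z)y_n
  Hence R(z) = (1 + 4/5z)/(1 − 1/5z).

Solve |R(x)|<1 on ℝ⁻.
x=-0.89: |R|=0.2445
R=−1: 1+4/5x = −1+1/5x ⇒ -3/5x=2 ⇒ x=2/(-3/5)=-3.3333
Confirm numerically:
  x=-2.896: |R|=0.83384 <1
  x=-2.439: |R|=0.63933 <1
  x=-1.597: |R|=0.21040 <1
  x=-3.918: |R|=1.19668 >1
  x=-3.567: |R|=1.08183 >1
  x=-3.457: |R|=1.04387 >1
So |R|<1 on (-3.3333, 0).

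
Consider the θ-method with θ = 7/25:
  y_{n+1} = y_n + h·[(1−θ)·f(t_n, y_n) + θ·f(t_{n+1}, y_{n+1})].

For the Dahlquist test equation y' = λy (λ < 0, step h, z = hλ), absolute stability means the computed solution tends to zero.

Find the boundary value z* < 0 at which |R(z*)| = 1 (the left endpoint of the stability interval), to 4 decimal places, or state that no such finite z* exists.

With y'=λy (z=hλ):
  y_{n+1} = y_n + z·[18/25·y_n + 7/25·y_{n+1}] ⇒ (1 − 7/25z)y_{n+1} = (1 + 18/25z)y_n
  R(z) = (1 + 18/25z)/(1 − 7/25z).

Need |R(x)|<1, x<0.
x=-0.6: |R|=0.4863
R=−1: 1+18/25x = −1+7/25x ⇒ -11/25x=2 ⇒ x=2/(-11/25)=-4.5455
Confirm numerically:
  x=-4.382: |R|=0.96770 <1
  x=-4.183: |R|=0.92655 <1
  x=-3.660: |R|=0.80759 <1
  x=-1.915: |R|=0.24658 <1
  x=-5.038: |R|=1.08990 >1
  x=-4.917: |R|=1.06878 >1
  x=-4.876: |R|=1.06149 >1
Interval (-4.5455, 0).

left endpoint -4.5455.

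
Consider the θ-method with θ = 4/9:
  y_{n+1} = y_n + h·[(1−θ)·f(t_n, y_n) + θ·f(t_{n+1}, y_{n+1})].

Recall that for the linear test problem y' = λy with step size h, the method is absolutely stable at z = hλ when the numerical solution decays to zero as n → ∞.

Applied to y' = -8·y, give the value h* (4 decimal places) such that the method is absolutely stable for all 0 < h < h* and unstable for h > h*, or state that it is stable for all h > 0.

(-18.0000,0); λ=-8 ⇒ h* = (18)/8 = 2.2500.

Set f=λy, z=hλ:
  y_{n+1} = y_n + z·[5/9·y_n + 4/9·y_{n+1}] ⇒ (1 − 4/9z)y_{n+1} = (1 + 5/9z)y_n
  Hence R(z) = (1 + 5/9z)/(1 − 4/9z).

Solve |R(x)|<1 on ℝ⁻.
x=-0.79: |R|=0.4153
R=−1: 1+5/9x = −1+4/9x ⇒ -1/9x=2 ⇒ x=2/(-1/9)=-18.0000
Confirm numerically:
  x=-17.609: |R|=0.99508 <1
  x=-16.006: |R|=0.97269 <1
  x=-15.706: |R|=0.96806 <1
  x=-11.125: |R|=0.87150 <1
  x=-18.557: |R|=1.00669 >1
  x=-18.124: |R|=1.00152 >1
Interval (-18.0000, 0).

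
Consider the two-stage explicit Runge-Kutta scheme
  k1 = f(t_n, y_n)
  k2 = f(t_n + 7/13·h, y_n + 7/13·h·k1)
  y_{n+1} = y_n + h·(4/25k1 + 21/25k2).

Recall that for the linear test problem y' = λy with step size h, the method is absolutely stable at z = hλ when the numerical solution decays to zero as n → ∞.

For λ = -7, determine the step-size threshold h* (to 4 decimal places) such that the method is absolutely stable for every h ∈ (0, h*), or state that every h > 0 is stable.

(-2.2109,0); λ=-7 ⇒ h* = (325/147)/7 = 0.3158.

With y'=λy (z=hλ):
  k1=λy_n ⇒ h·k1=z·y_n;  k2=λ(1+7/13z)y_n ⇒ h·k2=z(1+7/13z)y_n
  y_{n+1}/y_n = 1 + 4/25z + 21/25z(1+7/13z) = 1 + z + 147/325z²
  ⇒ R(z) = 1 + z + 147/325z².

Boundary: |R(x)|=1, x<0.
x=-1.09: |R|=0.4474
R=1: x+147/325x²=0 ⇒ x=−325/147=-2.2109; min R=1−1/(4·147/325)=0.4473>−1
Confirm numerically:
  x=-1.498: |R|=0.51698 <1
  x=-1.309: |R|=0.46602 <1
  x=-1.107: |R|=0.44728 <1
  x=-2.793: |R|=1.73538 >1
  x=-2.598: |R|=1.45490 >1
So |R|<1 on (-2.2109, 0).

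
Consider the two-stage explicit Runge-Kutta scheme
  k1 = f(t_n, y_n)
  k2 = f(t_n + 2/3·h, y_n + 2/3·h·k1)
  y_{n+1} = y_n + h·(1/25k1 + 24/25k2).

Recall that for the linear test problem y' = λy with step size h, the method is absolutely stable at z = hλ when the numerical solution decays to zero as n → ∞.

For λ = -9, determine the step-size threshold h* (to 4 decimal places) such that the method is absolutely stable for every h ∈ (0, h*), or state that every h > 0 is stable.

(-1.5625,0); λ=-9 ⇒ h* = (25/16)/9 = 0.1736.

Test eqn y'=λy, z=hλ:
  k1=λy_n ⇒ h·k1=z·y_n;  k2=λ(1+2/3z)y_n ⇒ h·k2=z(1+2/3z)y_n
  y_{n+1}/y_n = 1 + 1/25z + 24/25z(1+2/3z) = 1 + z + 16/25z²
  R(z) = 1 + z + 16/25z².

Boundary: |R(x)|=1, x<0.
x=-0.8: |R|=0.6096
R=1: x+16/25x²=0 ⇒ x=−25/16=-1.5625; min R=1−1/(4·16/25)=0.6094>−1
Confirm numerically:
  x=-1.290: |R|=0.77502 <1
  x=-1.101: |R|=0.67481 <1
  x=-0.869: |R|=0.61430 <1
  x=-0.758: |R|=0.60972 <1
  x=-2.076: |R|=1.68226 >1
  x=-1.956: |R|=1.49260 >1
  x=-1.897: |R|=1.40611 >1
Interval (-1.5625, 0).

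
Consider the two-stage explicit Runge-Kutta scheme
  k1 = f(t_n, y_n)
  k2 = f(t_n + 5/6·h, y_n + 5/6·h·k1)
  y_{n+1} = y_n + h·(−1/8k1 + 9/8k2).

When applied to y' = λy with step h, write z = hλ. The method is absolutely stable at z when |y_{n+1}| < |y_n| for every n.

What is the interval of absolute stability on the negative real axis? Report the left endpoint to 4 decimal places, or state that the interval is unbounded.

On y'=λy, z=hλ:
  k1=λy_n ⇒ h·k1=z·y_n;  k2=λ(1+5/6z)y_n ⇒ h·k2=z(1+5/6z)y_n
  y_{n+1}/y_n = 1 − 1/8z + 9/8z(1+5/6z) = 1 + z + 15/16z²
  R(z) = 1 + z + 15/16z².

Find x<0 with |R(x)|<1.
x=-0.5: |R|=0.7344
R=1: x+15/16x²=0 ⇒ x=−16/15=-1.0667; min R=1−1/(4·15/16)=0.7333>−1
Confirm numerically:
  x=-0.894: |R|=0.85528 <1
  x=-0.709: |R|=0.76226 <1
  x=-0.694: |R|=0.75753 <1
  x=-1.628: |R|=1.85673 >1
  x=-1.288: |R|=1.26726 >1
  x=-1.174: |R|=1.11813 >1
Stable set (-1.0667, 0).

z∈(-1.0667,0).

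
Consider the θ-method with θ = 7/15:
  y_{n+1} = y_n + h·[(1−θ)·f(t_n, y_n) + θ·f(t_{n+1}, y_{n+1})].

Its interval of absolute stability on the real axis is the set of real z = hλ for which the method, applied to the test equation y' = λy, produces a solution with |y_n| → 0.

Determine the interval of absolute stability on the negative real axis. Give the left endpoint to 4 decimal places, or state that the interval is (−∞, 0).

z∈(-30.0000,0).

Test eqn y'=λy, z=hλ:
  y_{n+1} = y_n + z·[8/15·y_n + 7/15·y_{n+1}] ⇒ (1 − 7/15z)y_{n+1} = (1 + 8/15z)y_n
  ⇒ R(z) = (1 + 8/15z)/(1 − 7/15z).

Need |R(x)|<1, x<0.
x=-1.76: |R|=0.0337
R=−1: 1+8/15x = −1+7/15x ⇒ -1/15x=2 ⇒ x=2/(-1/15)=-30.0000
Confirm numerically:
  x=-24.109: |R|=0.96794 <1
  x=-23.821: |R|=0.96600 <1
  x=-19.833: |R|=0.93391 <1
  x=-19.309: |R|=0.92880 <1
  x=-30.423: |R|=1.00186 >1
  x=-30.182: |R|=1.00080 >1
So |R|<1 on (-30.0000, 0).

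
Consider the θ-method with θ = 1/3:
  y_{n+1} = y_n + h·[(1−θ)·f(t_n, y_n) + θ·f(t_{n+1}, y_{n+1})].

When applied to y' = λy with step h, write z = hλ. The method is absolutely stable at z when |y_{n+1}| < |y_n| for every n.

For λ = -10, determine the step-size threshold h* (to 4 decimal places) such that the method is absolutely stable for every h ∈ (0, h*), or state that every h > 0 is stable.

Set f=λy, z=hλ:
  y_{n+1} = y_n + z·[2/3·y_n + 1/3·y_{n+1}] ⇒ (1 − 1/3z)y_{n+1} = (1 + 2/3z)y_n
  R(z) = (1 + 2/3z)/(1 − 1/3z).

Need |R(x)|<1, x<0.
x=-1.69: |R|=0.0810
R=−1: 1+2/3x = −1+1/3x ⇒ -1/3x=2 ⇒ x=2/(-1/3)=-6.0000
Confirm numerically:
  x=-5.498: |R|=0.94093 <1
  x=-5.489: |R|=0.93980 <1
  x=-5.455: |R|=0.93554 <1
  x=-3.013: |R|=0.50324 <1
  x=-6.580: |R|=1.06054 >1
  x=-6.185: |R|=1.02014 >1
  x=-6.117: |R|=1.01283 >1
Interval (-6.0000, 0).

(-6.0000,0); λ=-10 ⇒ h* = (6)/10 = 0.6000.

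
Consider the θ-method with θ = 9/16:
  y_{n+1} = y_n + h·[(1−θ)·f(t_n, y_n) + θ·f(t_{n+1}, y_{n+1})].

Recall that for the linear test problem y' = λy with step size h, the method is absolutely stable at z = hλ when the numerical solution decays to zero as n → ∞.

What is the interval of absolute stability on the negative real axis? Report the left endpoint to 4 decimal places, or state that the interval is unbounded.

(−∞, 0) — no finite endpoint.

Test eqn y'=λy, z=hλ:
  y_{n+1} = y_n + z·[7/16·y_n + 9/16·y_{n+1}] ⇒ (1 − 9/16z)y_{n+1} = (1 + 7/16z)y_n
  R(z) = (1 + 7/16z)/(1 − 9/16z).

Boundary: |R(x)|=1, x<0.
x=-1.18: |R|=0.2908
x=-2: |R|=0.0588
x=-10: |R|=0.5094
x=-100: |R|=0.7467
θ=9/16≥1/2 ⇒ |1+7/16x|<|1−9/16x| ∀x<0 ⇒ unbounded interval.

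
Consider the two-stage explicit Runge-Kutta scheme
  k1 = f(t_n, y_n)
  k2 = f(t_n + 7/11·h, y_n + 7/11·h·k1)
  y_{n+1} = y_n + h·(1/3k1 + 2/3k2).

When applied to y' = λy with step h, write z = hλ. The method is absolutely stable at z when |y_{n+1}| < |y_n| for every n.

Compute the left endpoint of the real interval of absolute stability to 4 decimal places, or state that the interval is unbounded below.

With y'=λy (z=hλ):
  k1=λy_n ⇒ h·k1=z·y_n;  k2=λ(1+7/11z)y_n ⇒ h·k2=z(1+7/11z)y_n
  y_{n+1}/y_n = 1 + 1/3z + 2/3z(1+7/11z) = 1 + z + 14/33z²
  ⇒ R(z) = 1 + z + 14/33z².

Boundary: |R(x)|=1, x<0.
x=-1.23: |R|=0.4118
R=1: x+14/33x²=0 ⇒ x=−33/14=-2.3571; min R=1−1/(4·14/33)=0.4107>−1
Confirm numerically:
  x=-2.335: |R|=0.97807 <1
  x=-1.811: |R|=0.58040 <1
  x=-1.218: |R|=0.41137 <1
  x=-1.116: |R|=0.41238 <1
  x=-2.621: |R|=1.29339 >1
  x=-2.531: |R|=1.18668 >1
Stable set (-2.3571, 0).

z* = -2.3571.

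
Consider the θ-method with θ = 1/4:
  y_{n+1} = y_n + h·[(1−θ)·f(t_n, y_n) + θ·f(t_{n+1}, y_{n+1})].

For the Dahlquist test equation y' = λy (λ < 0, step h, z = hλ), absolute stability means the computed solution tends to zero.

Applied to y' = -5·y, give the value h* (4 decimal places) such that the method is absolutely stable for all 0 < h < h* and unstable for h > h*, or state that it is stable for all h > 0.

On y'=λy, z=hλ:
  y_{n+1} = y_n + z·[3/4·y_n + 1/4·y_{n+1}] ⇒ (1 − 1/4z)y_{n+1} = (1 + 3/4z)y_n
  Hence R(z) = (1 + 3/4z)/(1 − 1/4z).

Solve |R(x)|<1 on ℝ⁻.
x=-1.34: |R|=0.0037
R=−1: 1+3/4x = −1+1/4x ⇒ -1/2x=2 ⇒ x=2/(-1/2)=-4.0000
Confirm numerically:
  x=-2.961: |R|=0.70148 <1
  x=-2.459: |R|=0.52284 <1
  x=-2.386: |R|=0.49452 <1
  x=-2.010: |R|=0.33777 <1
  x=-4.562: |R|=1.13128 >1
  x=-4.218: |R|=1.05305 >1
  x=-4.120: |R|=1.02956 >1
So |R|<1 on (-4.0000, 0).

(-4.0000,0); λ=-5 ⇒ h* = (4)/5 = 0.8000.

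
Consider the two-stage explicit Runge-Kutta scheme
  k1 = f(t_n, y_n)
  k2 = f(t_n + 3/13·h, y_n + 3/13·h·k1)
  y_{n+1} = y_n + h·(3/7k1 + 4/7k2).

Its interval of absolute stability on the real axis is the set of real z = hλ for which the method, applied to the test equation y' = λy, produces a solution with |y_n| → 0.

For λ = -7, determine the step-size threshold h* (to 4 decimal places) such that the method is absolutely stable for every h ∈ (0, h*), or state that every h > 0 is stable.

Test eqn y'=λy, z=hλ:
  k1=λy_n ⇒ h·k1=z·y_n;  k2=λ(1+3/13z)y_n ⇒ h·k2=z(1+3/13z)y_n
  y_{n+1}/y_n = 1 + 3/7z + 4/7z(1+3/13z) = 1 + z + 12/91z²
  so R(z) = 1 + z + 12/91z².

Find x<0 with |R(x)|<1.
x=-0.79: |R|=0.2923
R=1: x+12/91x²=0 ⇒ x=−91/12=-7.5833; min R=1−1/(4·12/91)=-0.8958>−1
Confirm numerically:
  x=-4.649: |R|=0.79891 <1
  x=-4.199: |R|=0.87395 <1
  x=-3.138: |R|=0.83949 <1
  x=-7.991: |R|=1.42958 >1
  x=-7.922: |R|=1.35379 >1
  x=-7.889: |R|=1.31799 >1
Stable set (-7.5833, 0).

(-7.5833,0); λ=-7 ⇒ h* = (91/12)/7 = 1.0833.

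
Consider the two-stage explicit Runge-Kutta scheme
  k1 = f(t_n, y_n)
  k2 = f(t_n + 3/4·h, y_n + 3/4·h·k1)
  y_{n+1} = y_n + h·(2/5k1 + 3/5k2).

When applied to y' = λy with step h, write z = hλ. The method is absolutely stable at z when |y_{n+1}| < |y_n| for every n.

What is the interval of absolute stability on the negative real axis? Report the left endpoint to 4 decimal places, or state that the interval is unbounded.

(-2.2222, 0).

Set f=λy, z=hλ:
  k1=λy_n ⇒ h·k1=z·y_n;  k2=λ(1+3/4z)y_n ⇒ h·k2=z(1+3/4z)y_n
  y_{n+1}/y_n = 1 + 2/5z + 3/5z(1+3/4z) = 1 + z + 9/20z²
  Hence R(z) = 1 + z + 9/20z².

Solve |R(x)|<1 on ℝ⁻.
x=-1.03: |R|=0.4474
R=1: x+9/20x²=0 ⇒ x=−20/9=-2.2222; min R=1−1/(4·9/20)=0.4444>−1
Confirm numerically:
  x=-2.116: |R|=0.89886 <1
  x=-1.619: |R|=0.56052 <1
  x=-1.228: |R|=0.45059 <1
  x=-1.204: |R|=0.44833 <1
  x=-2.684: |R|=1.55774 >1
  x=-2.617: |R|=1.46491 >1
  x=-2.320: |R|=1.10208 >1
Interval (-2.2222, 0).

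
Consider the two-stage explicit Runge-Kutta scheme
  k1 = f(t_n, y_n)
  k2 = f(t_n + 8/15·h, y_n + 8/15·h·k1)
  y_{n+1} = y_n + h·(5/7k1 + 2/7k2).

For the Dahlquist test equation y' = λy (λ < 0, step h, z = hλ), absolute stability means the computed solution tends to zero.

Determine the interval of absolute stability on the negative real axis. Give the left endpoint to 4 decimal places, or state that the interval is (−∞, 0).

On y'=λy, z=hλ:
  k1=λy_n ⇒ h·k1=z·y_n;  k2=λ(1+8/15z)y_n ⇒ h·k2=z(1+8/15z)y_n
  y_{n+1}/y_n = 1 + 5/7z + 2/7z(1+8/15z) = 1 + z + 16/105z²
  Hence R(z) = 1 + z + 16/105z².

Solve |R(x)|<1 on ℝ⁻.
x=-1.54: |R|=0.1786
R=1: x+16/105x²=0 ⇒ x=−105/16=-6.5625; min R=1−1/(4·16/105)=-0.6406>−1
Confirm numerically:
  x=-6.215: |R|=0.67090 <1
  x=-6.023: |R|=0.50485 <1
  x=-3.177: |R|=0.63897 <1
  x=-2.690: |R|=0.58736 <1
  x=-6.813: |R|=1.26006 >1
  x=-6.767: |R|=1.21087 >1
Interval (-6.5625, 0).

z∈(-6.5625,0).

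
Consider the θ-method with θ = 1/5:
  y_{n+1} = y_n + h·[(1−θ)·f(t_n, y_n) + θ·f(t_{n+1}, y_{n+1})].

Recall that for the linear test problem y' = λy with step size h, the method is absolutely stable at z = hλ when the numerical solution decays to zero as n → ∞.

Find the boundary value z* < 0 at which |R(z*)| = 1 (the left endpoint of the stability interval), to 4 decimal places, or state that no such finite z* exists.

z* = -3.3333.

Test eqn y'=λy, z=hλ:
  y_{n+1} = y_n + z·[4/5·y_n + 1/5·y_{n+1}] ⇒ (1 − 1/5z)y_{n+1} = (1 + 4/5z)y_n
  R(z) = (1 + 4/5z)/(1 − 1/5z).

Solve |R(x)|<1 on ℝ⁻.
x=-0.95: |R|=0.2017
R=−1: 1+4/5x = −1+1/5x ⇒ -3/5x=2 ⇒ x=2/(-3/5)=-3.3333
Confirm numerically:
  x=-2.829: |R|=0.80674 <1
  x=-2.572: |R|=0.69836 <1
  x=-2.310: |R|=0.58003 <1
  x=-1.980: |R|=0.41834 <1
  x=-3.724: |R|=1.13434 >1
  x=-3.627: |R|=1.10212 >1
  x=-3.505: |R|=1.06055 >1
Stable set (-3.3333, 0).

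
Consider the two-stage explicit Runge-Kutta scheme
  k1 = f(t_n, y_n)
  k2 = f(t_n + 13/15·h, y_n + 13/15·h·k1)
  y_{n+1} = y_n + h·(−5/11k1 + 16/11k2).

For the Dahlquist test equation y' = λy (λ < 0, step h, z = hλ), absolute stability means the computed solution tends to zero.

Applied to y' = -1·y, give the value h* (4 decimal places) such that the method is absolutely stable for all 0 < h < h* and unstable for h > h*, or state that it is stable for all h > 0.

(-0.7933,0); λ=-1 ⇒ h* = (165/208)/1 = 0.7933.

On y'=λy, z=hλ:
  k1=λy_n ⇒ h·k1=z·y_n;  k2=λ(1+13/15z)y_n ⇒ h·k2=z(1+13/15z)y_n
  y_{n+1}/y_n = 1 − 5/11z + 16/11z(1+13/15z) = 1 + z + 208/165z²
  Hence R(z) = 1 + z + 208/165z².

Find x<0 with |R(x)|<1.
x=-0.43: |R|=0.8031
R=1: x+208/165x²=0 ⇒ x=−165/208=-0.7933; min R=1−1/(4·208/165)=0.8017>−1
Confirm numerically:
  x=-0.592: |R|=0.84980 <1
  x=-0.402: |R|=0.80172 <1
  x=-0.401: |R|=0.80171 <1
  x=-1.227: |R|=1.67088 >1
  x=-0.997: |R|=1.25605 >1
Interval (-0.7933, 0).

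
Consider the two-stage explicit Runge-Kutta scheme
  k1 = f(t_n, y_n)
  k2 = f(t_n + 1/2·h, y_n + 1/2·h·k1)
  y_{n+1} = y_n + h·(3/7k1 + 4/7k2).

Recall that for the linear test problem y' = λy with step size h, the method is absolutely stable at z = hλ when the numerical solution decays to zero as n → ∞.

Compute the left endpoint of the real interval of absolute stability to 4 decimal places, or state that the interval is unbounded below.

z* = -3.5000.

With y'=λy (z=hλ):
  k1=λy_n ⇒ h·k1=z·y_n;  k2=λ(1+1/2z)y_n ⇒ h·k2=z(1+1/2z)y_n
  y_{n+1}/y_n = 1 + 3/7z + 4/7z(1+1/2z) = 1 + z + 2/7z²
  R(z) = 1 + z + 2/7z².

Find x<0 with |R(x)|<1.
x=-0.32: |R|=0.7093
R=1: x+2/7x²=0 ⇒ x=−7/2=-3.5000; min R=1−1/(4·2/7)=0.1250>−1
Confirm numerically:
  x=-3.153: |R|=0.68740 <1
  x=-3.033: |R|=0.59531 <1
  x=-2.028: |R|=0.14708 <1
  x=-4.025: |R|=1.60375 >1
  x=-3.532: |R|=1.03229 >1
Interval (-3.5000, 0).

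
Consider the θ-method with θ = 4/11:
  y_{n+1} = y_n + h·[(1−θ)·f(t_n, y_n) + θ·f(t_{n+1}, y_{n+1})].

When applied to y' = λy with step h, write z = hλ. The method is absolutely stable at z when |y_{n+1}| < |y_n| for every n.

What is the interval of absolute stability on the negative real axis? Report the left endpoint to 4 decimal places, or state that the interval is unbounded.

(-7.3333, 0).

Test eqn y'=λy, z=hλ:
  y_{n+1} = y_n + z·[7/11·y_n + 4/11·y_{n+1}] ⇒ (1 − 4/11z)y_{n+1} = (1 + 7/11z)y_n
  Hence R(z) = (1 + 7/11z)/(1 − 4/11z).

Find x<0 with |R(x)|<1.
x=-0.96: |R|=0.2884
R=−1: 1+7/11x = −1+4/11x ⇒ -3/11x=2 ⇒ x=2/(-3/11)=-7.3333
Confirm numerically:
  x=-6.582: |R|=0.93962 <1
  x=-3.629: |R|=0.56447 <1
  x=-3.238: |R|=0.48706 <1
  x=-7.579: |R|=1.01784 >1
  x=-7.563: |R|=1.01670 >1
  x=-7.360: |R|=1.00198 >1
Interval (-7.3333, 0).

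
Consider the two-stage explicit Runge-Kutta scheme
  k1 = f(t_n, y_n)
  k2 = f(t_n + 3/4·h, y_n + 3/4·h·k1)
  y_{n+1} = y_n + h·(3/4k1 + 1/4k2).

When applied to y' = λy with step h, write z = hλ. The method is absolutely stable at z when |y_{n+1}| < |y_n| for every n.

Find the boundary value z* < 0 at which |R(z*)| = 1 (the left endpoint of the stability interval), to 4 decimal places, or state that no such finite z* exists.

Test eqn y'=λy, z=hλ:
  k1=λy_n ⇒ h·k1=z·y_n;  k2=λ(1+3/4z)y_n ⇒ h·k2=z(1+3/4z)y_n
  y_{n+1}/y_n = 1 + 3/4z + 1/4z(1+3/4z) = 1 + z + 3/16z²
  R(z) = 1 + z + 3/16z².

Boundary: |R(x)|=1, x<0.
x=-0.53: |R|=0.5227
R=1: x+3/16x²=0 ⇒ x=−16/3=-5.3333; min R=1−1/(4·3/16)=-0.3333>−1
Confirm numerically:
  x=-5.148: |R|=0.82111 <1
  x=-2.309: |R|=0.30935 <1
  x=-2.269: |R|=0.30368 <1
  x=-5.669: |R|=1.35679 >1
  x=-5.419: |R|=1.08704 >1
Interval (-5.3333, 0).

left endpoint -5.3333.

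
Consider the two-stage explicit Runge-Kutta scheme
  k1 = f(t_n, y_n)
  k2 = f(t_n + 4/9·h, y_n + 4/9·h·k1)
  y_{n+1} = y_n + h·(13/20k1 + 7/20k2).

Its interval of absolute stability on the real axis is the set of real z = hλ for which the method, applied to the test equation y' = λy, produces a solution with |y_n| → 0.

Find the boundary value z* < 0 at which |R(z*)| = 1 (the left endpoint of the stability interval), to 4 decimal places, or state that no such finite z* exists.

left endpoint -6.4286.

On y'=λy, z=hλ:
  k1=λy_n ⇒ h·k1=z·y_n;  k2=λ(1+4/9z)y_n ⇒ h·k2=z(1+4/9z)y_n
  y_{n+1}/y_n = 1 + 13/20z + 7/20z(1+4/9z) = 1 + z + 7/45z²
  Hence R(z) = 1 + z + 7/45z².

Solve |R(x)|<1 on ℝ⁻.
x=-0.62: |R|=0.4398
R=1: x+7/45x²=0 ⇒ x=−45/7=-6.4286; min R=1−1/(4·7/45)=-0.6071>−1
Confirm numerically:
  x=-6.176: |R|=0.75735 <1
  x=-5.159: |R|=0.01885 <1
  x=-4.373: |R|=0.39829 <1
  x=-2.788: |R|=0.57888 <1
  x=-6.623: |R|=1.20031 >1
  x=-6.616: |R|=1.19289 >1
Stable set (-6.4286, 0).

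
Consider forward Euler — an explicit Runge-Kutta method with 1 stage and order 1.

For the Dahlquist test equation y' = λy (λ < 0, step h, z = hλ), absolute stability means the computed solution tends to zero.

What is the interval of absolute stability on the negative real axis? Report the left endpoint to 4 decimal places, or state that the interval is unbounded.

Test eqn y'=λy, z=hλ:
  order 1, 1-stage ⇒ R(z)=1+z
  (e.g. R(-1.38)=-0.38000, |R|=0.38000)

Need |R(x)|<1, x<0.
x=-1.38: |R|=0.3800
|R(-1.44)|=0.4400 |R(-1.26)|=0.2600 |R(-0.62)|=0.3800
Bisect:
  x_lo=-2.5719 |R|=1.5719  x_hi=-0.1202 |R|=0.8798
  mid=-1.34606 |R|=0.34606 →hi
  mid=-1.95900 |R|=0.95900 →hi
  mid=-2.26547 |R|=1.26547 →lo
  mid=-2.11224 |R|=1.11224 →lo
  mid=-2.03562 |R|=1.03562 →lo
  mid=-1.99731 |R|=0.99731 →hi
  mid=-2.01647 |R|=1.01647 →lo
  mid=-2.00689 |R|=1.00689 →lo
  mid=-2.00210 |R|=1.00210 →lo
  ...
  [-2.00000,-1.99985] ⇒ x*=-2.0000
Interval (-2.0000, 0).

z∈(-2.0000,0).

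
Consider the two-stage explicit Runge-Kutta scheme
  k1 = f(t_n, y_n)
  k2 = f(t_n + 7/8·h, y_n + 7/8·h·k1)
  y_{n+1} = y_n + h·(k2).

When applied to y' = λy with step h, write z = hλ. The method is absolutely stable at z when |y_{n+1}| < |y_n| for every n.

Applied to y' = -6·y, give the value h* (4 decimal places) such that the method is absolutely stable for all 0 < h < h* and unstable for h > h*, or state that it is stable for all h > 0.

(-1.1429,0); λ=-6 ⇒ h* = (8/7)/6 = 0.1905.

Set f=λy, z=hλ:
  k1=λy_n ⇒ h·k1=z·y_n;  k2=λ(1+7/8z)y_n ⇒ h·k2=z(1+7/8z)y_n
  y_{n+1}/y_n = 1 + z(1+7/8z) = 1 + z + 7/8z²
  Hence R(z) = 1 + z + 7/8z².

Find x<0 with |R(x)|<1.
x=-1.11: |R|=0.9681
R=1: x+7/8x²=0 ⇒ x=−8/7=-1.1429; min R=1−1/(4·7/8)=0.7143>−1
Confirm numerically:
  x=-1.100: |R|=0.95875 <1
  x=-0.881: |R|=0.79814 <1
  x=-0.861: |R|=0.78766 <1
  x=-0.646: |R|=0.71915 <1
  x=-1.394: |R|=1.30633 >1
  x=-1.352: |R|=1.24742 >1
Interval (-1.1429, 0).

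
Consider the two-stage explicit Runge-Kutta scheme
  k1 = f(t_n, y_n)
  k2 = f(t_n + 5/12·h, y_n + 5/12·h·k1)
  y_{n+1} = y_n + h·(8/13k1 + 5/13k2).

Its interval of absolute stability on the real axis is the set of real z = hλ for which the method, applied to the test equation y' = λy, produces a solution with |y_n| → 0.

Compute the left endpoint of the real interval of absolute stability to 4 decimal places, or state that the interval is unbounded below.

z* = -6.2400.

With y'=λy (z=hλ):
  k1=λy_n ⇒ h·k1=z·y_n;  k2=λ(1+5/12z)y_n ⇒ h·k2=z(1+5/12z)y_n
  y_{n+1}/y_n = 1 + 8/13z + 5/13z(1+5/12z) = 1 + z + 25/156z²
  Hence R(z) = 1 + z + 25/156z².

Need |R(x)|<1, x<0.
x=-0.54: |R|=0.5067
R=1: x+25/156x²=0 ⇒ x=−156/25=-6.2400; min R=1−1/(4·25/156)=-0.5600>−1
Confirm numerically:
  x=-3.539: |R|=0.53187 <1
  x=-2.989: |R|=0.55725 <1
  x=-2.934: |R|=0.55446 <1
  x=-2.692: |R|=0.53064 <1
  x=-6.778: |R|=1.58439 >1
  x=-6.473: |R|=1.24170 >1
So |R|<1 on (-6.2400, 0).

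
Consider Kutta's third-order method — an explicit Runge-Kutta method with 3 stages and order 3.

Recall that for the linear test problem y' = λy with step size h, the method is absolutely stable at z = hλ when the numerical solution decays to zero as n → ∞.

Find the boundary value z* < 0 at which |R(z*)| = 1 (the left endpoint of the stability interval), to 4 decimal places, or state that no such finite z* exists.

left endpoint -2.5127.

Test eqn y'=λy, z=hλ:
  order 3, 3-stage ⇒ R(z)=1+z+z^2/2+z^3/6
  (e.g. R(-1.13)=0.26797, |R|=0.26797)

Need |R(x)|<1, x<0.
x=-1.13: |R|=0.2680
|R(-2.06)|=0.3952 |R(-1.79)|=0.1438 |R(-0.58)|=0.5557
Bisect:
  x_lo=-3.3669 |R|=3.0601  x_hi=-0.3700 |R|=0.6900
  mid=-1.86846 |R|=0.21006 →hi
  mid=-2.61767 |R|=1.18104 →lo
  mid=-2.24307 |R|=0.60833 →hi
  mid=-2.43037 |R|=0.86960 →hi
  mid=-2.52402 |R|=1.01864 →lo
  mid=-2.47720 |R|=0.94250 →hi
  mid=-2.50061 |R|=0.98015 →hi
  mid=-2.51231 |R|=0.99929 →hi
  mid=-2.51817 |R|=1.00894 →lo
  mid=-2.51524 |R|=1.00411 →lo
  ...
  [-2.51286,-2.51268] ⇒ x*=-2.5127
Stable set (-2.5127, 0).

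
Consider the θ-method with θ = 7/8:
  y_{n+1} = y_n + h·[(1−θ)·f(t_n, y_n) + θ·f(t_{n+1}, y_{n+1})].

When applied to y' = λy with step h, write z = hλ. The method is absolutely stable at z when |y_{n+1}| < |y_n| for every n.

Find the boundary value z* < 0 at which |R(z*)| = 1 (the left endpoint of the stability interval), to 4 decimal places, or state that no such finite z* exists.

(−∞, 0) — no finite endpoint.

With y'=λy (z=hλ):
  y_{n+1} = y_n + z·[1/8·y_n + 7/8·y_{n+1}] ⇒ (1 − 7/8z)y_{n+1} = (1 + 1/8z)y_n
  R(z) = (1 + 1/8z)/(1 − 7/8z).

Need |R(x)|<1, x<0.
x=-0.66: |R|=0.5816
x=-2: |R|=0.2727
x=-10: |R|=0.0256
x=-100: |R|=0.1299
θ=7/8≥1/2 ⇒ |1+1/8x|<|1−7/8x| ∀x<0 ⇒ unbounded interval.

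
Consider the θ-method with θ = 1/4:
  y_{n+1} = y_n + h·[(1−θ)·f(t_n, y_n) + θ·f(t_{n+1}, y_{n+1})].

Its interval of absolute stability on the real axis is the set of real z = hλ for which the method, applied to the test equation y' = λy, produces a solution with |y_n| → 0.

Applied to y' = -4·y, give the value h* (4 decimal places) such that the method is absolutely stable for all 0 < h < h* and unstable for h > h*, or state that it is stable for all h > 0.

With y'=λy (z=hλ):
  y_{n+1} = y_n + z·[3/4·y_n + 1/4·y_{n+1}] ⇒ (1 − 1/4z)y_{n+1} = (1 + 3/4z)y_n
  Hence R(z) = (1 + 3/4z)/(1 − 1/4z).

Boundary: |R(x)|=1, x<0.
x=-0.49: |R|=0.5635
R=−1: 1+3/4x = −1+1/4x ⇒ -1/2x=2 ⇒ x=2/(-1/2)=-4.0000
Confirm numerically:
  x=-3.325: |R|=0.81570 <1
  x=-2.860: |R|=0.66764 <1
  x=-2.451: |R|=0.51976 <1
  x=-2.390: |R|=0.49609 <1
  x=-4.510: |R|=1.11986 >1
  x=-4.368: |R|=1.08795 >1
  x=-4.199: |R|=1.04854 >1
So |R|<1 on (-4.0000, 0).

(-4.0000,0); λ=-4 ⇒ h* = (4)/4 = 1.0000.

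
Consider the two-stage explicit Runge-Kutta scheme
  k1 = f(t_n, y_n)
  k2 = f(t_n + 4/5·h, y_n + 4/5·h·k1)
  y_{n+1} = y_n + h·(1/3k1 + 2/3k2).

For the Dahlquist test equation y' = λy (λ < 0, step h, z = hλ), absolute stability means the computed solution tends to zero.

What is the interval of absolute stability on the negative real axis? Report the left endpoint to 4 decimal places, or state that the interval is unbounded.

Test eqn y'=λy, z=hλ:
  k1=λy_n ⇒ h·k1=z·y_n;  k2=λ(1+4/5z)y_n ⇒ h·k2=z(1+4/5z)y_n
  y_{n+1}/y_n = 1 + 1/3z + 2/3z(1+4/5z) = 1 + z + 8/15z²
  so R(z) = 1 + z + 8/15z².

Boundary: |R(x)|=1, x<0.
x=-1.65: |R|=0.8020
R=1: x+8/15x²=0 ⇒ x=−15/8=-1.8750; min R=1−1/(4·8/15)=0.5312>−1
Confirm numerically:
  x=-1.704: |R|=0.84460 <1
  x=-1.153: |R|=0.55602 <1
  x=-0.961: |R|=0.53154 <1
  x=-2.349: |R|=1.59383 >1
  x=-2.266: |R|=1.47254 >1
  x=-1.985: |R|=1.11645 >1
Interval (-1.8750, 0).

(-1.8750, 0).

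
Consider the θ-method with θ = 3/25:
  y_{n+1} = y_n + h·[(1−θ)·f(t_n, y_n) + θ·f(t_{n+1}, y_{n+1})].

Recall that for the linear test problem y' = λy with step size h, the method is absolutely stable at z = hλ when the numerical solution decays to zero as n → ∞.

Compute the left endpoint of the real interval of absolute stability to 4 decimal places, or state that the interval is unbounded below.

z* = -2.6316.

Set f=λy, z=hλ:
  y_{n+1} = y_n + z·[22/25·y_n + 3/25·y_{n+1}] ⇒ (1 − 3/25z)y_{n+1} = (1 + 22/25z)y_n
  so R(z) = (1 + 22/25z)/(1 − 3/25z).

Solve |R(x)|<1 on ℝ⁻.
x=-0.51: |R|=0.5194
R=−1: 1+22/25x = −1+3/25x ⇒ -19/25x=2 ⇒ x=2/(-19/25)=-2.6316
Confirm numerically:
  x=-2.566: |R|=0.96189 <1
  x=-1.748: |R|=0.44491 <1
  x=-1.630: |R|=0.36333 <1
  x=-3.211: |R|=1.31788 >1
  x=-2.910: |R|=1.15683 >1
  x=-2.664: |R|=1.01867 >1
So |R|<1 on (-2.6316, 0).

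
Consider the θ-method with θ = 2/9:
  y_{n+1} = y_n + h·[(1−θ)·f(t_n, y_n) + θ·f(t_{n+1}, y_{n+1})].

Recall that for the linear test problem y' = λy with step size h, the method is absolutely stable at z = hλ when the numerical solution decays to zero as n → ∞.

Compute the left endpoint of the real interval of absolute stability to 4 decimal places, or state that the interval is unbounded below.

Test eqn y'=λy, z=hλ:
  y_{n+1} = y_n + z·[7/9·y_n + 2/9·y_{n+1}] ⇒ (1 − 2/9z)y_{n+1} = (1 + 7/9z)y_n
  R(z) = (1 + 7/9z)/(1 − 2/9z).

Solve |R(x)|<1 on ℝ⁻.
x=-0.33: |R|=0.6925
R=−1: 1+7/9x = −1+2/9x ⇒ -5/9x=2 ⇒ x=2/(-5/9)=-3.6000
Confirm numerically:
  x=-3.341: |R|=0.91742 <1
  x=-3.004: |R|=0.80144 <1
  x=-2.619: |R|=0.65550 <1
  x=-1.887: |R|=0.32950 <1
  x=-4.189: |R|=1.16947 >1
  x=-4.093: |R|=1.14343 >1
  x=-3.909: |R|=1.09187 >1
Interval (-3.6000, 0).

z* = -3.6000.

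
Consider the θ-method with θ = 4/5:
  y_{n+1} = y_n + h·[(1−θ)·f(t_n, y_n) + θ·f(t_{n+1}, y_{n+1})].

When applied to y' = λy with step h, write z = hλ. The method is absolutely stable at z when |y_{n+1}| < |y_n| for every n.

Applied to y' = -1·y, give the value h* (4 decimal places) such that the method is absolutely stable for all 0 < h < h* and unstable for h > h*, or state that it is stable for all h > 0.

(−∞, 0) — no finite endpoint. Any h>0 works for λ=-1.

On y'=λy, z=hλ:
  y_{n+1} = y_n + z·[1/5·y_n + 4/5·y_{n+1}] ⇒ (1 − 4/5z)y_{n+1} = (1 + 1/5z)y_n
  R(z) = (1 + 1/5z)/(1 − 4/5z).

Find x<0 with |R(x)|<1.
x=-1.64: |R|=0.2907
x=-2: |R|=0.2308
x=-10: |R|=0.1111
x=-100: |R|=0.2346
θ=4/5≥1/2 ⇒ |1+1/5x|<|1−4/5x| ∀x<0 ⇒ stable on all of ℝ⁻.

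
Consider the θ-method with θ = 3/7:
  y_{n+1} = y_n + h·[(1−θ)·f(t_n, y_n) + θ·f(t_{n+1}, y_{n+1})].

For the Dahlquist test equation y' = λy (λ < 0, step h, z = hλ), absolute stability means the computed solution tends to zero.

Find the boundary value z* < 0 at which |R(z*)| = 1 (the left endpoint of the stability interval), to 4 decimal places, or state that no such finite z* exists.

left endpoint -14.0000.

On y'=λy, z=hλ:
  y_{n+1} = y_n + z·[4/7·y_n + 3/7·y_{n+1}] ⇒ (1 − 3/7z)y_{n+1} = (1 + 4/7z)y_n
  ⇒ R(z) = (1 + 4/7z)/(1 − 3/7z).

Boundary: |R(x)|=1, x<0.
x=-1.38: |R|=0.1329
R=−1: 1+4/7x = −1+3/7x ⇒ -1/7x=2 ⇒ x=2/(-1/7)=-14.0000
Confirm numerically:
  x=-13.328: |R|=0.98570 <1
  x=-9.592: |R|=0.87679 <1
  x=-9.421: |R|=0.87015 <1
  x=-9.373: |R|=0.86825 <1
  x=-14.436: |R|=1.00867 >1
  x=-14.395: |R|=1.00787 >1
  x=-14.131: |R|=1.00265 >1
So |R|<1 on (-14.0000, 0).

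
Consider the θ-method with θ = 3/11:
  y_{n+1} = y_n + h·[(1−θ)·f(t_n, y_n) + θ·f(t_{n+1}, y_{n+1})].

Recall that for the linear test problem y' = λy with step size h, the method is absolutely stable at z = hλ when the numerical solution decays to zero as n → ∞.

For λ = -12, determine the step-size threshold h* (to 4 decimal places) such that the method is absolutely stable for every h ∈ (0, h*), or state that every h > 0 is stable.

(-4.4000,0); λ=-12 ⇒ h* = (22/5)/12 = 0.3667.

Set f=λy, z=hλ:
  y_{n+1} = y_n + z·[8/11·y_n + 3/11·y_{n+1}] ⇒ (1 − 3/11z)y_{n+1} = (1 + 8/11z)y_n
  R(z) = (1 + 8/11z)/(1 − 3/11z).

Boundary: |R(x)|=1, x<0.
x=-0.86: |R|=0.3034
R=−1: 1+8/11x = −1+3/11x ⇒ -5/11x=2 ⇒ x=2/(-5/11)=-4.4000
Confirm numerically:
  x=-2.988: |R|=0.64636 <1
  x=-2.427: |R|=0.46037 <1
  x=-2.251: |R|=0.39475 <1
  x=-2.171: |R|=0.36362 <1
  x=-4.984: |R|=1.11252 >1
  x=-4.919: |R|=1.10075 >1
Interval (-4.4000, 0).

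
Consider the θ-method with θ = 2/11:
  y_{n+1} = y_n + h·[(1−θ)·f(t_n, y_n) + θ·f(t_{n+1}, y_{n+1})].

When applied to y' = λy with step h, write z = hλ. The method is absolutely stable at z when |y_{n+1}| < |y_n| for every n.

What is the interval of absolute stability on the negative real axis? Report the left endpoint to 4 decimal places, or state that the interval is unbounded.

(-3.1429, 0).

On y'=λy, z=hλ:
  y_{n+1} = y_n + z·[9/11·y_n + 2/11·y_{n+1}] ⇒ (1 − 2/11z)y_{n+1} = (1 + 9/11z)y_n
  so R(z) = (1 + 9/11z)/(1 − 2/11z).

Solve |R(x)|<1 on ℝ⁻.
x=-0.37: |R|=0.6533
R=−1: 1+9/11x = −1+2/11x ⇒ -7/11x=2 ⇒ x=2/(-7/11)=-3.1429
Confirm numerically:
  x=-3.077: |R|=0.97313 <1
  x=-1.915: |R|=0.42043 <1
  x=-1.637: |R|=0.26152 <1
  x=-1.399: |R|=0.11531 <1
  x=-3.430: |R|=1.11254 >1
  x=-3.329: |R|=1.07379 >1
Interval (-3.1429, 0).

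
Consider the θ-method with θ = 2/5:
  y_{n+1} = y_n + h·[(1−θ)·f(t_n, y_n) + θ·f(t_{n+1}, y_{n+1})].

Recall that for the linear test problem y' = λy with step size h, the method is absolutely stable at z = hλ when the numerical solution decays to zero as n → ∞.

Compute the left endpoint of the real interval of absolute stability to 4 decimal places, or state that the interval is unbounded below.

z* = -10.0000.

With y'=λy (z=hλ):
  y_{n+1} = y_n + z·[3/5·y_n + 2/5·y_{n+1}] ⇒ (1 − 2/5z)y_{n+1} = (1 + 3/5z)y_n
  R(z) = (1 + 3/5z)/(1 − 2/5z).

Need |R(x)|<1, x<0.
x=-1.35: |R|=0.1234
R=−1: 1+3/5x = −1+2/5x ⇒ -1/5x=2 ⇒ x=2/(-1/5)=-10.0000
Confirm numerically:
  x=-9.756: |R|=0.99005 <1
  x=-9.582: |R|=0.98270 <1
  x=-6.740: |R|=0.82359 <1
  x=-6.708: |R|=0.82124 <1
  x=-10.085: |R|=1.00338 >1
  x=-10.068: |R|=1.00271 >1
  x=-10.057: |R|=1.00227 >1
So |R|<1 on (-10.0000, 0).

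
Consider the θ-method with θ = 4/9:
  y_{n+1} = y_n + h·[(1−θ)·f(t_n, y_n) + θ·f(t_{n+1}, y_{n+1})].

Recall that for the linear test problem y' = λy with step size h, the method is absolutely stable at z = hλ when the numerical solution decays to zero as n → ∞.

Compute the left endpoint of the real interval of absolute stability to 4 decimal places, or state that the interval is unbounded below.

Test eqn y'=λy, z=hλ:
  y_{n+1} = y_n + z·[5/9·y_n + 4/9·y_{n+1}] ⇒ (1 − 4/9z)y_{n+1} = (1 + 5/9z)y_n
  ⇒ R(z) = (1 + 5/9z)/(1 − 4/9z).

Need |R(x)|<1, x<0.
x=-1.56: |R|=0.0787
R=−1: 1+5/9x = −1+4/9x ⇒ -1/9x=2 ⇒ x=2/(-1/9)=-18.0000
Confirm numerically:
  x=-15.082: |R|=0.95791 <1
  x=-14.255: |R|=0.94327 <1
  x=-9.954: |R|=0.83518 <1
  x=-8.076: |R|=0.75973 <1
  x=-18.352: |R|=1.00427 >1
  x=-18.205: |R|=1.00251 >1
Stable set (-18.0000, 0).

z* = -18.0000.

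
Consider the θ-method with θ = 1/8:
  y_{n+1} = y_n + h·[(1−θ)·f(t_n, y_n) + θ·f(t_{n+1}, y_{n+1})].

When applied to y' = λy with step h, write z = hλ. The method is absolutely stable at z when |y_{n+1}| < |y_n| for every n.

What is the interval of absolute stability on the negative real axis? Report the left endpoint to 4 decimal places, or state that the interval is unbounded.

z∈(-2.6667,0).

Test eqn y'=λy, z=hλ:
  y_{n+1} = y_n + z·[7/8·y_n + 1/8·y_{n+1}] ⇒ (1 − 1/8z)y_{n+1} = (1 + 7/8z)y_n
  R(z) = (1 + 7/8z)/(1 − 1/8z).

Find x<0 with |R(x)|<1.
x=-0.99: |R|=0.1190
R=−1: 1+7/8x = −1+1/8x ⇒ -3/4x=2 ⇒ x=2/(-3/4)=-2.6667
Confirm numerically:
  x=-2.569: |R|=0.94455 <1
  x=-2.537: |R|=0.92616 <1
  x=-2.426: |R|=0.86150 <1
  x=-2.350: |R|=0.81643 <1
  x=-3.053: |R|=1.20972 >1
  x=-2.805: |R|=1.07682 >1
Stable set (-2.6667, 0).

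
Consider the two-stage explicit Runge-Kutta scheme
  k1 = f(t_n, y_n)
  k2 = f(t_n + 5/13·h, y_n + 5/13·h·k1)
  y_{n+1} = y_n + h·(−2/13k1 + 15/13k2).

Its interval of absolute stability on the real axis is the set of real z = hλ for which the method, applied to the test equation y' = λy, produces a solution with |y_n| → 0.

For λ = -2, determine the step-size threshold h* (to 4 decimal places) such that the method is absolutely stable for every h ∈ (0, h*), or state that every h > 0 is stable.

(-2.2533,0); λ=-2 ⇒ h* = (169/75)/2 = 1.1267.

On y'=λy, z=hλ:
  k1=λy_n ⇒ h·k1=z·y_n;  k2=λ(1+5/13z)y_n ⇒ h·k2=z(1+5/13z)y_n
  y_{n+1}/y_n = 1 − 2/13z + 15/13z(1+5/13z) = 1 + z + 75/169z²
  ⇒ R(z) = 1 + z + 75/169z².

Need |R(x)|<1, x<0.
x=-0.58: |R|=0.5693
R=1: x+75/169x²=0 ⇒ x=−169/75=-2.2533; min R=1−1/(4·75/169)=0.4367>−1
Confirm numerically:
  x=-1.818: |R|=0.64877 <1
  x=-1.058: |R|=0.43876 <1
  x=-1.015: |R|=0.44220 <1
  x=-2.534: |R|=1.31563 >1
  x=-2.293: |R|=1.04036 >1
Stable set (-2.2533, 0).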